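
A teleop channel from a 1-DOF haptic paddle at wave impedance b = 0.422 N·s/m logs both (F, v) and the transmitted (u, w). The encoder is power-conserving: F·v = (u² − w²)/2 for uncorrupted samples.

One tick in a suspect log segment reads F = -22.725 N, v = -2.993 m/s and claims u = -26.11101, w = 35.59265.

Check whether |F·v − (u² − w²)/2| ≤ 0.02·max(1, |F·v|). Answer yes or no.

F·v = (-22.725)×(-2.993) = 68.0159 W.
(u² − w²)/2 = (681.7848 − 1266.8367)/2 = -292.5259 W.
|Δ| = 360.5419;  2% of max(1, |F·v|) = 1.3603.

no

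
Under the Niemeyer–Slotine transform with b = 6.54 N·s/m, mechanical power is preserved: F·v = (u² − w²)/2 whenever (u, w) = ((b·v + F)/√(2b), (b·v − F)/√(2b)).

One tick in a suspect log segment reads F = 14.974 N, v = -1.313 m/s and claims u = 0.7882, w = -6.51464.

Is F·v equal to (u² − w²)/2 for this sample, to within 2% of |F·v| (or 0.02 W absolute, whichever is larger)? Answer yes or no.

F·v = 14.974×(-1.313) = -19.6609 W.
(u² − w²)/2 = (0.6213 − 42.4405)/2 = -20.9096 W.
|Δ| = 1.2488;  2% of max(1, |F·v|) = 0.3932.

no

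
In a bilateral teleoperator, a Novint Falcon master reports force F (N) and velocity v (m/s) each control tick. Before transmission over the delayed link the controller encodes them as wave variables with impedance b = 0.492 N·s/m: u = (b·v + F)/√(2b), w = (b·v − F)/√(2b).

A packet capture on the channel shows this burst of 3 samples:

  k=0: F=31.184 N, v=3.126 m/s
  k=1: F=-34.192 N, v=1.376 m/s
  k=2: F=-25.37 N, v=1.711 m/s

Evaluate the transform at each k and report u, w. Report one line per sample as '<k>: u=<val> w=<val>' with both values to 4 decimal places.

k=0: b·v=0.492×3.126=1.5380; √(2b)=0.9920; u=(1.5380+31.184)/0.9920=32.9870, w=(1.5380−31.184)/0.9920=-29.8861
k=1: b·v=0.492×1.376=0.6770; √(2b)=0.9920; u=(0.6770+(-34.192))/0.9920=-33.7864, w=(0.6770−(-34.192))/0.9920=35.1513
k=2: b·v=0.492×1.711=0.8418; √(2b)=0.9920; u=(0.8418+(-25.37))/0.9920=-24.7268, w=(0.8418−(-25.37))/0.9920=26.4241

0: u=32.9870 w=-29.8861
1: u=-33.7864 w=35.1513
2: u=-24.7268 w=26.4241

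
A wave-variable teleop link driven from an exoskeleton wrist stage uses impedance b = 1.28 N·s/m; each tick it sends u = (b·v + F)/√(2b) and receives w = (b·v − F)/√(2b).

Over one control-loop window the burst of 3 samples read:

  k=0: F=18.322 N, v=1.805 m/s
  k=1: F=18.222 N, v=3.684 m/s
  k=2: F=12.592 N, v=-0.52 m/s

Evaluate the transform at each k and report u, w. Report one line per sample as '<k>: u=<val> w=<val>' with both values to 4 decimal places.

k=0: b·v=1.28×1.805=2.3104; √(2b)=1.6000; u=(2.3104+18.322)/1.6000=12.8952, w=(2.3104−18.322)/1.6000=-10.0072
k=1: b·v=1.28×3.684=4.7155; √(2b)=1.6000; u=(4.7155+18.222)/1.6000=14.3360, w=(4.7155−18.222)/1.6000=-8.4415
k=2: b·v=1.28×(-0.52)=-0.6656; √(2b)=1.6000; u=(-0.6656+12.592)/1.6000=7.4540, w=(-0.6656−12.592)/1.6000=-8.2860

0: u=12.8952 w=-10.0072
1: u=14.3360 w=-8.4415
2: u=7.4540 w=-8.2860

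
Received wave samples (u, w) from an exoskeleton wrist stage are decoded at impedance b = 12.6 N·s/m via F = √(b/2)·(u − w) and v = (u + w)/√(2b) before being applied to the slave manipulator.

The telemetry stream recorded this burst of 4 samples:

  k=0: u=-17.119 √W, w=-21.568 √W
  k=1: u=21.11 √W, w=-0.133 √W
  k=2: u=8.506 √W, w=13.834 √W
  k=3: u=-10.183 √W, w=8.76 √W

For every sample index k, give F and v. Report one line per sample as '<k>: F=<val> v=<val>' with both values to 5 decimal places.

0: F=11.16690 v=-7.70663
1: F=53.31951 v=4.17872
2: F=-13.37317 v=4.45023
3: F=-47.54655 v=-0.28347

k=0: u−w=4.44900, u+w=-38.68700; √(b/2)=2.50998, √(2b)=5.01996; F=2.50998×4.449=11.16690, v=-38.68700/5.01996=-7.70663
k=1: u−w=21.24300, u+w=20.97700; √(b/2)=2.50998, √(2b)=5.01996; F=2.50998×21.243=53.31951, v=20.97700/5.01996=4.17872
k=2: u−w=-5.32800, u+w=22.34000; √(b/2)=2.50998, √(2b)=5.01996; F=2.50998×(-5.328)=-13.37317, v=22.34000/5.01996=4.45023
k=3: u−w=-18.94300, u+w=-1.42300; √(b/2)=2.50998, √(2b)=5.01996; F=2.50998×(-18.943)=-47.54655, v=-1.42300/5.01996=-0.28347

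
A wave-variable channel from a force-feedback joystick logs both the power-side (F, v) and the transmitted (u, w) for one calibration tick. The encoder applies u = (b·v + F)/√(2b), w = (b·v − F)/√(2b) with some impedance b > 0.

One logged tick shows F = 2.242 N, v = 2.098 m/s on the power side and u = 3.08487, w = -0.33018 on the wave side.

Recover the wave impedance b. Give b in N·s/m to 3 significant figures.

u + w = 2.75469;  u + w = √(2b)·v, so √(2b) = 2.75469/2.098 = 1.31301.
b = (√(2b))²/2 = 1.72399/2 = 0.86199.
(Check via u − w = 2F/√(2b): u − w = 3.41505, 2F/√(2b) = 3.41506.)

b = 0.862 N·s/m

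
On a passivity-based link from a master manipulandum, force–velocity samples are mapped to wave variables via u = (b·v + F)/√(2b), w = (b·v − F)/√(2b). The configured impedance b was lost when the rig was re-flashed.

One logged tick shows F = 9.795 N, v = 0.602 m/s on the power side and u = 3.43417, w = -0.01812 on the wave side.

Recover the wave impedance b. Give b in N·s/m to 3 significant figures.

u + w = 3.4160;  u + w = √(2b)·v, so √(2b) = 3.4160/0.602 = 5.6745.
b = (√(2b))²/2 = 32.2000/2 = 16.1000.
(Check via u − w = 2F/√(2b): u − w = 3.4523, 2F/√(2b) = 3.4523.)

b = 16.1 N·s/m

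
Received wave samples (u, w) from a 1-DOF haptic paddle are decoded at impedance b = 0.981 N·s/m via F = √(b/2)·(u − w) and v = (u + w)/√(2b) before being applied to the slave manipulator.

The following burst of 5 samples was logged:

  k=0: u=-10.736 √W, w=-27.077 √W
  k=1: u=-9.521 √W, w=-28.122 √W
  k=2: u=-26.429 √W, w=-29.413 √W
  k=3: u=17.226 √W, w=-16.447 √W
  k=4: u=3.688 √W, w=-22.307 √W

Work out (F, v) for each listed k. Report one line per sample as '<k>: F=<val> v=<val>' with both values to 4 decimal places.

0: F=11.4445 v=-26.9955
1: F=13.0273 v=-26.8741
2: F=2.0899 v=-39.8668
3: F=23.5831 v=0.5561
4: F=18.2058 v=-13.2925

k=0: u−w=16.3410, u+w=-37.8130; √(b/2)=0.7004, √(2b)=1.4007; F=0.7004×16.341=11.4445, v=-37.8130/1.4007=-26.9955
k=1: u−w=18.6010, u+w=-37.6430; √(b/2)=0.7004, √(2b)=1.4007; F=0.7004×18.601=13.0273, v=-37.6430/1.4007=-26.8741
k=2: u−w=2.9840, u+w=-55.8420; √(b/2)=0.7004, √(2b)=1.4007; F=0.7004×2.984=2.0899, v=-55.8420/1.4007=-39.8668
k=3: u−w=33.6730, u+w=0.7790; √(b/2)=0.7004, √(2b)=1.4007; F=0.7004×33.673=23.5831, v=0.7790/1.4007=0.5561
k=4: u−w=25.9950, u+w=-18.6190; √(b/2)=0.7004, √(2b)=1.4007; F=0.7004×25.995=18.2058, v=-18.6190/1.4007=-13.2925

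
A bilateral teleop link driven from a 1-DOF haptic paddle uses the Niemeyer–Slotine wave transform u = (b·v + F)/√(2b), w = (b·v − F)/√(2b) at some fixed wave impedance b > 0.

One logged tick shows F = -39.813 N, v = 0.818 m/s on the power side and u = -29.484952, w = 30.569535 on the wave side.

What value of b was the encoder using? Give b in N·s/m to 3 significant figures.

u + w = 1.084583;  u + w = √(2b)·v, so √(2b) = 1.084583/0.818 = 1.325896.
b = (√(2b))²/2 = 1.758000/2 = 0.879000.
(Check via u − w = 2F/√(2b): u − w = -60.054487, 2F/√(2b) = -60.054480.)

b = 0.879 N·s/m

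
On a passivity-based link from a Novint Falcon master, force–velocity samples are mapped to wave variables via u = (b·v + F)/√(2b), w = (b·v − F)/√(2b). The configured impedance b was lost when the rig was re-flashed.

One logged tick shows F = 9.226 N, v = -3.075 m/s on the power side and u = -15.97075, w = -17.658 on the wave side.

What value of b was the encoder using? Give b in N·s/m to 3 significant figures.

u + w = -33.6288;  u + w = √(2b)·v, so √(2b) = -33.6288/(-3.075) = 10.9362.
b = (√(2b))²/2 = 119.6000/2 = 59.8000.
(Check via u − w = 2F/√(2b): u − w = 1.6873, 2F/√(2b) = 1.6872.)

b = 59.8 N·s/m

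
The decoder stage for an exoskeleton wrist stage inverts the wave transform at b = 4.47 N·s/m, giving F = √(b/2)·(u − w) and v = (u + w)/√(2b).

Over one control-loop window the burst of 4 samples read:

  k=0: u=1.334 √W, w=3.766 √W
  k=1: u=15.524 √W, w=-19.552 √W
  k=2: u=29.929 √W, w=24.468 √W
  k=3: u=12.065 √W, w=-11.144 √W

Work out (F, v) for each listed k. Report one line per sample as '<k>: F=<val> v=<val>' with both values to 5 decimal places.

0: F=-3.63582 v=1.70570
1: F=52.43833 v=-1.34716
2: F=8.16415 v=18.19308
3: F=34.69726 v=0.30803

k=0: u−w=-2.43200, u+w=5.10000; √(b/2)=1.49499, √(2b)=2.98998; F=1.49499×(-2.432)=-3.63582, v=5.10000/2.98998=1.70570
k=1: u−w=35.07600, u+w=-4.02800; √(b/2)=1.49499, √(2b)=2.98998; F=1.49499×35.076=52.43833, v=-4.02800/2.98998=-1.34716
k=2: u−w=5.46100, u+w=54.39700; √(b/2)=1.49499, √(2b)=2.98998; F=1.49499×5.461=8.16415, v=54.39700/2.98998=18.19308
k=3: u−w=23.20900, u+w=0.92100; √(b/2)=1.49499, √(2b)=2.98998; F=1.49499×23.209=34.69726, v=0.92100/2.98998=0.30803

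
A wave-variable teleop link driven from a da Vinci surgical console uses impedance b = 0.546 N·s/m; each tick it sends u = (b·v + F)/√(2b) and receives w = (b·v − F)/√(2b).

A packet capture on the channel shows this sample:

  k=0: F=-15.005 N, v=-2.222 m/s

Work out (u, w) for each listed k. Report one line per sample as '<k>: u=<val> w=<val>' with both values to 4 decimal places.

k=0: b·v=0.546×(-2.222)=-1.2132; √(2b)=1.0450; u=(-1.2132+(-15.005))/1.0450=-15.5200, w=(-1.2132−(-15.005))/1.0450=13.1980

0: u=-15.5200 w=13.1980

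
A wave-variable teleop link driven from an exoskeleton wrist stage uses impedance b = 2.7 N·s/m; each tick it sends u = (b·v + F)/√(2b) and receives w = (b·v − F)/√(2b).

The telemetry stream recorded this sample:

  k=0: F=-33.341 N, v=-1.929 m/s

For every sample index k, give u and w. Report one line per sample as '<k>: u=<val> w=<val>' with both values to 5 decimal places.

0: u=-16.58898 w=12.10639

k=0: b·v=2.7×(-1.929)=-5.20830; √(2b)=2.32379; u=(-5.20830+(-33.341))/2.32379=-16.58898, w=(-5.20830−(-33.341))/2.32379=12.10639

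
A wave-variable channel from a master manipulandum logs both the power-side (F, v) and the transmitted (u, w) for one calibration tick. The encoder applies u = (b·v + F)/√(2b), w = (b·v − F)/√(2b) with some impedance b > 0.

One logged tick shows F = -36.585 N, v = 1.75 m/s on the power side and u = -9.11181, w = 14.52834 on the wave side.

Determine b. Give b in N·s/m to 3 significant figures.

u + w = 5.4165;  u + w = √(2b)·v, so √(2b) = 5.4165/1.75 = 3.0952.
b = (√(2b))²/2 = 9.5800/2 = 4.7900.
(Check via u − w = 2F/√(2b): u − w = -23.6401, 2F/√(2b) = -23.6401.)

b = 4.79 N·s/m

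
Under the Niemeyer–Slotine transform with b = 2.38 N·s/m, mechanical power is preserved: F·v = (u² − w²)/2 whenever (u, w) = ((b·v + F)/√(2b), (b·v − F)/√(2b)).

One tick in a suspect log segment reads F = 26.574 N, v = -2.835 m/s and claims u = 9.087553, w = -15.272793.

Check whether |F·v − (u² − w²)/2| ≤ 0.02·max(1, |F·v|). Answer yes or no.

F·v = 26.574×(-2.835) = -75.337290 W.
(u² − w²)/2 = (82.583620 − 233.258206)/2 = -75.337293 W.
|Δ| = 0.000003;  2% of max(1, |F·v|) = 1.506746.

yes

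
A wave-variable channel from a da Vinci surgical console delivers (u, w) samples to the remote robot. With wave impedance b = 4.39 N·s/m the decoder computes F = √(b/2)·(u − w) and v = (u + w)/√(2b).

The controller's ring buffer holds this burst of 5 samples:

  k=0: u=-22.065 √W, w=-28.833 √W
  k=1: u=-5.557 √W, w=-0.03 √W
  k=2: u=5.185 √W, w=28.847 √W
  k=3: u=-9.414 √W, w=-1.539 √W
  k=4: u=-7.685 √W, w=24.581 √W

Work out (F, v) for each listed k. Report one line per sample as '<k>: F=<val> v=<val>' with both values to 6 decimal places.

0: F=10.027152 v=-17.177243
1: F=-8.188545 v=-1.885521
2: F=-35.056513 v=11.485244
3: F=-11.667232 v=-3.696458
4: F=-47.803797 v=5.702124

k=0: u−w=6.768000, u+w=-50.898000; √(b/2)=1.481553, √(2b)=2.963106; F=1.481553×6.768=10.027152, v=-50.898000/2.963106=-17.177243
k=1: u−w=-5.527000, u+w=-5.587000; √(b/2)=1.481553, √(2b)=2.963106; F=1.481553×(-5.527)=-8.188545, v=-5.587000/2.963106=-1.885521
k=2: u−w=-23.662000, u+w=34.032000; √(b/2)=1.481553, √(2b)=2.963106; F=1.481553×(-23.662)=-35.056513, v=34.032000/2.963106=11.485244
k=3: u−w=-7.875000, u+w=-10.953000; √(b/2)=1.481553, √(2b)=2.963106; F=1.481553×(-7.875)=-11.667232, v=-10.953000/2.963106=-3.696458
k=4: u−w=-32.266000, u+w=16.896000; √(b/2)=1.481553, √(2b)=2.963106; F=1.481553×(-32.266)=-47.803797, v=16.896000/2.963106=5.702124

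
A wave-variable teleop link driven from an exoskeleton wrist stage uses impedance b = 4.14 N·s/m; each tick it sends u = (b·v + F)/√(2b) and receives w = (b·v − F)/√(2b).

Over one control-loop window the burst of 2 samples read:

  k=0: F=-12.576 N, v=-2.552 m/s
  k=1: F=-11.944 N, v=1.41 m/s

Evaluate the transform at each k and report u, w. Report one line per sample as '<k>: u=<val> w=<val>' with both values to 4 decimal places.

0: u=-8.0422 w=0.6988
1: u=-2.1222 w=6.1795

k=0: b·v=4.14×(-2.552)=-10.5653; √(2b)=2.8775; u=(-10.5653+(-12.576))/2.8775=-8.0422, w=(-10.5653−(-12.576))/2.8775=0.6988
k=1: b·v=4.14×1.41=5.8374; √(2b)=2.8775; u=(5.8374+(-11.944))/2.8775=-2.1222, w=(5.8374−(-11.944))/2.8775=6.1795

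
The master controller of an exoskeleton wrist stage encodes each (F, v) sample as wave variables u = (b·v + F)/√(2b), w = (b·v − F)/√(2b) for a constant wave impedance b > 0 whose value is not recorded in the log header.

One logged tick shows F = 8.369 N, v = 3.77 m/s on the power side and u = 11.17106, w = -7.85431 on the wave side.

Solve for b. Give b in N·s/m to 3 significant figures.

u + w = 3.31675;  u + w = √(2b)·v, so √(2b) = 3.31675/3.77 = 0.87977.
b = (√(2b))²/2 = 0.77400/2 = 0.38700.
(Check via u − w = 2F/√(2b): u − w = 19.02537, 2F/√(2b) = 19.02533.)

b = 0.387 N·s/m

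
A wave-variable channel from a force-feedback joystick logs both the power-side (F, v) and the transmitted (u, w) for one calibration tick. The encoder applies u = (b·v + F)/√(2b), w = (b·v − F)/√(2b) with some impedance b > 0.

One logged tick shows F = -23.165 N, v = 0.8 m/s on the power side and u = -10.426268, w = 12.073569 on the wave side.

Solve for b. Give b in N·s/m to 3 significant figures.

u + w = 1.647301;  u + w = √(2b)·v, so √(2b) = 1.647301/0.8 = 2.059126.
b = (√(2b))²/2 = 4.240001/2 = 2.120000.
(Check via u − w = 2F/√(2b): u − w = -22.499837, 2F/√(2b) = -22.499835.)

b = 2.12 N·s/m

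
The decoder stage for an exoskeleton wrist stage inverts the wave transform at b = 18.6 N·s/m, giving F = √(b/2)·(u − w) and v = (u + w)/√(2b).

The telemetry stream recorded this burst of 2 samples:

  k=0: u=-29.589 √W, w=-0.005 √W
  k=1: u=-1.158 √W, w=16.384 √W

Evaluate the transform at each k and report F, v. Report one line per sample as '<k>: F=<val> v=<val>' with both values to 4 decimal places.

k=0: u−w=-29.5840, u+w=-29.5940; √(b/2)=3.0496, √(2b)=6.0992; F=3.0496×(-29.584)=-90.2191, v=-29.5940/6.0992=-4.8521
k=1: u−w=-17.5420, u+w=15.2260; √(b/2)=3.0496, √(2b)=6.0992; F=3.0496×(-17.542)=-53.4959, v=15.2260/6.0992=2.4964

0: F=-90.2191 v=-4.8521
1: F=-53.4959 v=2.4964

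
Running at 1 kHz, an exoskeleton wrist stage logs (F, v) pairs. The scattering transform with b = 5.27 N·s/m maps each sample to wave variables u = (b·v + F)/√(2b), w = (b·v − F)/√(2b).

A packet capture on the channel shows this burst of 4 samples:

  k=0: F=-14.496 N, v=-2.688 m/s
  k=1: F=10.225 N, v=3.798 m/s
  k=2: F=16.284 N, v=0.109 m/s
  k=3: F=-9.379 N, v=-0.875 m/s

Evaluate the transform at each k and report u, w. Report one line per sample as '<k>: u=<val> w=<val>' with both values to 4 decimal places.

k=0: b·v=5.27×(-2.688)=-14.1658; √(2b)=3.2465; u=(-14.1658+(-14.496))/3.2465=-8.8284, w=(-14.1658−(-14.496))/3.2465=0.1017
k=1: b·v=5.27×3.798=20.0155; √(2b)=3.2465; u=(20.0155+10.225)/3.2465=9.3147, w=(20.0155−10.225)/3.2465=3.0157
k=2: b·v=5.27×0.109=0.5744; √(2b)=3.2465; u=(0.5744+16.284)/3.2465=5.1927, w=(0.5744−16.284)/3.2465=-4.8389
k=3: b·v=5.27×(-0.875)=-4.6113; √(2b)=3.2465; u=(-4.6113+(-9.379))/3.2465=-4.3093, w=(-4.6113−(-9.379))/3.2465=1.4686

0: u=-8.8284 w=0.1017
1: u=9.3147 w=3.0157
2: u=5.1927 w=-4.8389
3: u=-4.3093 w=1.4686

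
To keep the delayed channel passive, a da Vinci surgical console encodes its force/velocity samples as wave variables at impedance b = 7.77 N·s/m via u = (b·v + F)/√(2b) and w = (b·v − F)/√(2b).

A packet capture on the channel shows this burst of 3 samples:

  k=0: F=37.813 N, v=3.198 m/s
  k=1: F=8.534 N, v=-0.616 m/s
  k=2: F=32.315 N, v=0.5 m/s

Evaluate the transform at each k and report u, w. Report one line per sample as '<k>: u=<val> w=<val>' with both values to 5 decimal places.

0: u=15.89553 w=-3.28876
1: u=0.95069 w=-3.37901
2: u=9.18297 w=-7.21193

k=0: b·v=7.77×3.198=24.84846; √(2b)=3.94208; u=(24.84846+37.813)/3.94208=15.89553, w=(24.84846−37.813)/3.94208=-3.28876
k=1: b·v=7.77×(-0.616)=-4.78632; √(2b)=3.94208; u=(-4.78632+8.534)/3.94208=0.95069, w=(-4.78632−8.534)/3.94208=-3.37901
k=2: b·v=7.77×0.5=3.88500; √(2b)=3.94208; u=(3.88500+32.315)/3.94208=9.18297, w=(3.88500−32.315)/3.94208=-7.21193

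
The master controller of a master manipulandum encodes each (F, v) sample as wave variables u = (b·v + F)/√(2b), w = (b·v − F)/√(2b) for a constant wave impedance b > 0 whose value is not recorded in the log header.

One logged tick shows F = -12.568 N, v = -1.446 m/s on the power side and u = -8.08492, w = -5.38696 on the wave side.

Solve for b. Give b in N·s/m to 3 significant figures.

u + w = -13.47188;  u + w = √(2b)·v, so √(2b) = -13.47188/(-1.446) = 9.31665.
b = (√(2b))²/2 = 86.80002/2 = 43.40001.
(Check via u − w = 2F/√(2b): u − w = -2.69796, 2F/√(2b) = -2.69796.)

b = 43.4 N·s/m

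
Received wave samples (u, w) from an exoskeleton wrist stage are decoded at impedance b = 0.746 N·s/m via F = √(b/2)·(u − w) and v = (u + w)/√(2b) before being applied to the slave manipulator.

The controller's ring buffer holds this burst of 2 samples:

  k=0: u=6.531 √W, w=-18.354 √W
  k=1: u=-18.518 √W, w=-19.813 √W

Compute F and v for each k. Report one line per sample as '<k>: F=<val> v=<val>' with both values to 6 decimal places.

0: F=15.198197 v=-9.679285
1: F=0.790905 v=-31.380925

k=0: u−w=24.885000, u+w=-11.823000; √(b/2)=0.610737, √(2b)=1.221475; F=0.610737×24.885=15.198197, v=-11.823000/1.221475=-9.679285
k=1: u−w=1.295000, u+w=-38.331000; √(b/2)=0.610737, √(2b)=1.221475; F=0.610737×1.295=0.790905, v=-38.331000/1.221475=-31.380925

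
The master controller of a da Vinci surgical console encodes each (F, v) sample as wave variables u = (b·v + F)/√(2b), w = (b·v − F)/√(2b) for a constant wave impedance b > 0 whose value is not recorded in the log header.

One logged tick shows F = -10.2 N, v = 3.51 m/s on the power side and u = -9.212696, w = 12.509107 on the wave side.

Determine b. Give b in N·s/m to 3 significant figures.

b = 0.441 N·s/m

u + w = 3.296411;  u + w = √(2b)·v, so √(2b) = 3.296411/3.51 = 0.939148.
b = (√(2b))²/2 = 0.882000/2 = 0.441000.
(Check via u − w = 2F/√(2b): u − w = -21.721803, 2F/√(2b) = -21.721806.)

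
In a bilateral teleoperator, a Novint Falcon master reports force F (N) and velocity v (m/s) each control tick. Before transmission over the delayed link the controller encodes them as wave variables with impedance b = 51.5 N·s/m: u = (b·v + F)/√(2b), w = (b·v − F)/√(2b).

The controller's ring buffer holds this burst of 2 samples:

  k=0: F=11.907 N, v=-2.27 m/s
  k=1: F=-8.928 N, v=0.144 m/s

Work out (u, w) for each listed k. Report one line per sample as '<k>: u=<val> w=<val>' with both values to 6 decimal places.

0: u=-10.345760 w=-12.692223
1: u=-0.148982 w=1.610422

k=0: b·v=51.5×(-2.27)=-116.905000; √(2b)=10.148892; u=(-116.905000+11.907)/10.148892=-10.345760, w=(-116.905000−11.907)/10.148892=-12.692223
k=1: b·v=51.5×0.144=7.416000; √(2b)=10.148892; u=(7.416000+(-8.928))/10.148892=-0.148982, w=(7.416000−(-8.928))/10.148892=1.610422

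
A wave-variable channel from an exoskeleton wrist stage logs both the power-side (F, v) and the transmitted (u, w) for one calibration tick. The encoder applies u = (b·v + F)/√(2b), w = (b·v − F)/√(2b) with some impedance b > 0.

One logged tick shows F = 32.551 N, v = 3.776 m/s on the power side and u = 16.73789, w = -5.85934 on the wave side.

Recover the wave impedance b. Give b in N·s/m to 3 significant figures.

b = 4.15 N·s/m

u + w = 10.87855;  u + w = √(2b)·v, so √(2b) = 10.87855/3.776 = 2.88097.
b = (√(2b))²/2 = 8.30000/2 = 4.15000.
(Check via u − w = 2F/√(2b): u − w = 22.59723, 2F/√(2b) = 22.59724.)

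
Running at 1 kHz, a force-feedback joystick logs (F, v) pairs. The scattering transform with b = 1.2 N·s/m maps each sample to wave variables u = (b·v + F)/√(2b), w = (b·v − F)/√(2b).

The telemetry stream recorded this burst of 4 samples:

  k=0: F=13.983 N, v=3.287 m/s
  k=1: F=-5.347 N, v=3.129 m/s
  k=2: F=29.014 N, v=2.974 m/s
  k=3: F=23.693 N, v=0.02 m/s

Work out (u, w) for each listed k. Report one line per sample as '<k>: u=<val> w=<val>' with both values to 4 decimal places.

0: u=11.5721 w=-6.4799
1: u=-1.0278 w=5.8752
2: u=21.0321 w=-16.4248
3: u=15.3093 w=-15.2783

k=0: b·v=1.2×3.287=3.9444; √(2b)=1.5492; u=(3.9444+13.983)/1.5492=11.5721, w=(3.9444−13.983)/1.5492=-6.4799
k=1: b·v=1.2×3.129=3.7548; √(2b)=1.5492; u=(3.7548+(-5.347))/1.5492=-1.0278, w=(3.7548−(-5.347))/1.5492=5.8752
k=2: b·v=1.2×2.974=3.5688; √(2b)=1.5492; u=(3.5688+29.014)/1.5492=21.0321, w=(3.5688−29.014)/1.5492=-16.4248
k=3: b·v=1.2×0.02=0.0240; √(2b)=1.5492; u=(0.0240+23.693)/1.5492=15.3093, w=(0.0240−23.693)/1.5492=-15.2783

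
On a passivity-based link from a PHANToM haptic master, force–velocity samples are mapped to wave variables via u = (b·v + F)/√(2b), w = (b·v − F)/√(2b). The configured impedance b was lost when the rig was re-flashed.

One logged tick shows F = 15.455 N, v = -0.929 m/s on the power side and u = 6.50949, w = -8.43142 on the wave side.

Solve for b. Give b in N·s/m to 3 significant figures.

u + w = -1.92193;  u + w = √(2b)·v, so √(2b) = -1.92193/(-0.929) = 2.06882.
b = (√(2b))²/2 = 4.28000/2 = 2.14000.
(Check via u − w = 2F/√(2b): u − w = 14.94091, 2F/√(2b) = 14.94091.)

b = 2.14 N·s/m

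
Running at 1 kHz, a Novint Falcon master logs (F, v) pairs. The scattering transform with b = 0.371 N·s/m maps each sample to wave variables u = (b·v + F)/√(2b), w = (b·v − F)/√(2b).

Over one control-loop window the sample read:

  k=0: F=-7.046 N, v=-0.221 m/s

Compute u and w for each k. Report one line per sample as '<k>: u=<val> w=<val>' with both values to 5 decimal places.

0: u=-8.27495 w=8.08458

k=0: b·v=0.371×(-0.221)=-0.08199; √(2b)=0.86139; u=(-0.08199+(-7.046))/0.86139=-8.27495, w=(-0.08199−(-7.046))/0.86139=8.08458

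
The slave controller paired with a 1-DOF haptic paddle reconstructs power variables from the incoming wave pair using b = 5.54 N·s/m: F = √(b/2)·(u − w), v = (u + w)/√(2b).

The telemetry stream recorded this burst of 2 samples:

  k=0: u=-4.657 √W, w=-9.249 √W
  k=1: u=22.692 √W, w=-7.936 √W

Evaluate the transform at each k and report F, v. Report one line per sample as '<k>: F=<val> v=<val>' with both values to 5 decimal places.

k=0: u−w=4.59200, u+w=-13.90600; √(b/2)=1.66433, √(2b)=3.32866; F=1.66433×4.592=7.64261, v=-13.90600/3.32866=-4.17765
k=1: u−w=30.62800, u+w=14.75600; √(b/2)=1.66433, √(2b)=3.32866; F=1.66433×30.628=50.97515, v=14.75600/3.32866=4.43301

0: F=7.64261 v=-4.17765
1: F=50.97515 v=4.43301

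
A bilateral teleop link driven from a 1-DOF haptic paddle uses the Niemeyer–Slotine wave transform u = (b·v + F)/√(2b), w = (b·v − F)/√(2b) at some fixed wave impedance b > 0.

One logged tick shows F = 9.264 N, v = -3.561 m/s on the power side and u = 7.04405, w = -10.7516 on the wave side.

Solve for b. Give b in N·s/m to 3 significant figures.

b = 0.542 N·s/m

u + w = -3.70755;  u + w = √(2b)·v, so √(2b) = -3.70755/(-3.561) = 1.04115.
b = (√(2b))²/2 = 1.08400/2 = 0.54200.
(Check via u − w = 2F/√(2b): u − w = 17.79565, 2F/√(2b) = 17.79564.)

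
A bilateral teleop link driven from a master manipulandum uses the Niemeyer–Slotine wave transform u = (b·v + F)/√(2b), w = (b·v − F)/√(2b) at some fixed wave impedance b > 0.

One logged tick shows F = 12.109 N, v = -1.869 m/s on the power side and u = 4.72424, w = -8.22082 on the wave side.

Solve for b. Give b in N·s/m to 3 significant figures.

u + w = -3.4966;  u + w = √(2b)·v, so √(2b) = -3.4966/(-1.869) = 1.8708.
b = (√(2b))²/2 = 3.5000/2 = 1.7500.
(Check via u − w = 2F/√(2b): u − w = 12.9451, 2F/√(2b) = 12.9451.)

b = 1.75 N·s/m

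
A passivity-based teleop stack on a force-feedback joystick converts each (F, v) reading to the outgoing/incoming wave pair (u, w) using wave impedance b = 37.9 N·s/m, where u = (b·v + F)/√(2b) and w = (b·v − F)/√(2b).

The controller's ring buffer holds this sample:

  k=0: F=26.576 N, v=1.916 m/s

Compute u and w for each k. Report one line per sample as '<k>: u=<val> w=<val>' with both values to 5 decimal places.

0: u=11.39315 w=5.28816

k=0: b·v=37.9×1.916=72.61640; √(2b)=8.70632; u=(72.61640+26.576)/8.70632=11.39315, w=(72.61640−26.576)/8.70632=5.28816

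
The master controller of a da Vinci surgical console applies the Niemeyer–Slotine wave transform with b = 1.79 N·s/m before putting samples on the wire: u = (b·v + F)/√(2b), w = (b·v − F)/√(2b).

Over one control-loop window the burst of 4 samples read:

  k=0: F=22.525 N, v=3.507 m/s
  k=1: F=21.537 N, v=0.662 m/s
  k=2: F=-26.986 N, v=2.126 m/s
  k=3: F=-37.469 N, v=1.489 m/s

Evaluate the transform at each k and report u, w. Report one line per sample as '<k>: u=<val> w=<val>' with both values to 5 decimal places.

0: u=15.22261 w=-8.58705
1: u=12.00894 w=-10.75638
2: u=-12.25125 w=16.27383
3: u=-18.39432 w=21.21164

k=0: b·v=1.79×3.507=6.27753; √(2b)=1.89209; u=(6.27753+22.525)/1.89209=15.22261, w=(6.27753−22.525)/1.89209=-8.58705
k=1: b·v=1.79×0.662=1.18498; √(2b)=1.89209; u=(1.18498+21.537)/1.89209=12.00894, w=(1.18498−21.537)/1.89209=-10.75638
k=2: b·v=1.79×2.126=3.80554; √(2b)=1.89209; u=(3.80554+(-26.986))/1.89209=-12.25125, w=(3.80554−(-26.986))/1.89209=16.27383
k=3: b·v=1.79×1.489=2.66531; √(2b)=1.89209; u=(2.66531+(-37.469))/1.89209=-18.39432, w=(2.66531−(-37.469))/1.89209=21.21164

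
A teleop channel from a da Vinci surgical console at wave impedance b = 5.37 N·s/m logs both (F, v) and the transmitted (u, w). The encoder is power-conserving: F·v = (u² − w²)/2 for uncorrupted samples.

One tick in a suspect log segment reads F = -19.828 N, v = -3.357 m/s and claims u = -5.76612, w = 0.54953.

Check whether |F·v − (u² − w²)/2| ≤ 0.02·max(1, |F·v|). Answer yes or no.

F·v = (-19.828)×(-3.357) = 66.5626 W.
(u² − w²)/2 = (33.2481 − 0.3020)/2 = 16.4731 W.
|Δ| = 50.0895;  2% of max(1, |F·v|) = 1.3313.

no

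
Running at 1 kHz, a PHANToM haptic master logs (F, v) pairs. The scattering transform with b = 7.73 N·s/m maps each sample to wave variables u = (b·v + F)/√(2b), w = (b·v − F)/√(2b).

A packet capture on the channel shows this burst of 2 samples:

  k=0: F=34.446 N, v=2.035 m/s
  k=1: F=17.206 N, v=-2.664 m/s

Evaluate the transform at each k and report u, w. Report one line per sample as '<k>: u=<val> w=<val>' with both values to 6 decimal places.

0: u=12.761333 w=-4.759875
1: u=-0.861340 w=-9.613297

k=0: b·v=7.73×2.035=15.730550; √(2b)=3.931921; u=(15.730550+34.446)/3.931921=12.761333, w=(15.730550−34.446)/3.931921=-4.759875
k=1: b·v=7.73×(-2.664)=-20.592720; √(2b)=3.931921; u=(-20.592720+17.206)/3.931921=-0.861340, w=(-20.592720−17.206)/3.931921=-9.613297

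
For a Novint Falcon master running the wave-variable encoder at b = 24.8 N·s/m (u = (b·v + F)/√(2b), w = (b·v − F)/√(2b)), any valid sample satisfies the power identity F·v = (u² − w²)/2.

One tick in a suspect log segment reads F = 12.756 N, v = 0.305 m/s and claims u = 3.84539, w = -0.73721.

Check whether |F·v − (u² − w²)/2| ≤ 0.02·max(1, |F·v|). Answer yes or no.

F·v = 12.756×0.305 = 3.8906 W.
(u² − w²)/2 = (14.7870 − 0.5435)/2 = 7.1218 W.
|Δ| = 3.2312;  2% of max(1, |F·v|) = 0.0778.

no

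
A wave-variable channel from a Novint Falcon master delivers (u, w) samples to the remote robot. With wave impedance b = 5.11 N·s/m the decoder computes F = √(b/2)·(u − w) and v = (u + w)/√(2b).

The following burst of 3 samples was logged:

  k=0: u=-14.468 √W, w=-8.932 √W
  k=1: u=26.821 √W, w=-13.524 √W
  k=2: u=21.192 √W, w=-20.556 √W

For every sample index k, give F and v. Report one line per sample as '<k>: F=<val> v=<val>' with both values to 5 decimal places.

0: F=-8.84895 v=-7.31965
1: F=64.48893 v=4.15938
2: F=66.73154 v=0.19894

k=0: u−w=-5.53600, u+w=-23.40000; √(b/2)=1.59844, √(2b)=3.19687; F=1.59844×(-5.536)=-8.84895, v=-23.40000/3.19687=-7.31965
k=1: u−w=40.34500, u+w=13.29700; √(b/2)=1.59844, √(2b)=3.19687; F=1.59844×40.345=64.48893, v=13.29700/3.19687=4.15938
k=2: u−w=41.74800, u+w=0.63600; √(b/2)=1.59844, √(2b)=3.19687; F=1.59844×41.748=66.73154, v=0.63600/3.19687=0.19894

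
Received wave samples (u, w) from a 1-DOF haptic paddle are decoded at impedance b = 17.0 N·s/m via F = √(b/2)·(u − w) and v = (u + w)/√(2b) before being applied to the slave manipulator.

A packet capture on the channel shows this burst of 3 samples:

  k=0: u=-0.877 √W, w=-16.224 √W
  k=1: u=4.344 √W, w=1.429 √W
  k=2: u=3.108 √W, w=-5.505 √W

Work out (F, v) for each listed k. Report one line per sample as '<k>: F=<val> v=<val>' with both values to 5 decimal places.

0: F=44.74381 v=-2.93280
1: F=8.49861 v=0.99006
2: F=25.11099 v=-0.41108

k=0: u−w=15.34700, u+w=-17.10100; √(b/2)=2.91548, √(2b)=5.83095; F=2.91548×15.347=44.74381, v=-17.10100/5.83095=-2.93280
k=1: u−w=2.91500, u+w=5.77300; √(b/2)=2.91548, √(2b)=5.83095; F=2.91548×2.915=8.49861, v=5.77300/5.83095=0.99006
k=2: u−w=8.61300, u+w=-2.39700; √(b/2)=2.91548, √(2b)=5.83095; F=2.91548×8.613=25.11099, v=-2.39700/5.83095=-0.41108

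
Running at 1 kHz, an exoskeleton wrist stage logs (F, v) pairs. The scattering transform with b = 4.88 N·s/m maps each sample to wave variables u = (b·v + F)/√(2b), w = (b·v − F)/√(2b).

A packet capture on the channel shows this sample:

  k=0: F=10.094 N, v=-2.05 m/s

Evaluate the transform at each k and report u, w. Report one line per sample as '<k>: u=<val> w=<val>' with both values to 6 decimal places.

0: u=0.028808 w=-6.433213

k=0: b·v=4.88×(-2.05)=-10.004000; √(2b)=3.124100; u=(-10.004000+10.094)/3.124100=0.028808, w=(-10.004000−10.094)/3.124100=-6.433213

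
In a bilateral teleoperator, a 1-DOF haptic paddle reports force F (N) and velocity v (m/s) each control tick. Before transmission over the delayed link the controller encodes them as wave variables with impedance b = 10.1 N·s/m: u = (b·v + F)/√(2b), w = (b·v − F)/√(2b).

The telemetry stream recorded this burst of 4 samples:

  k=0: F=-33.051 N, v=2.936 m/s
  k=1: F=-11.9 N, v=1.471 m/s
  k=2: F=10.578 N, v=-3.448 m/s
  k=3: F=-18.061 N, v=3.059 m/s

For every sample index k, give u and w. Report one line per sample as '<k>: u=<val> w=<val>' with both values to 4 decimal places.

k=0: b·v=10.1×2.936=29.6536; √(2b)=4.4944; u=(29.6536+(-33.051))/4.4944=-0.7559, w=(29.6536−(-33.051))/4.4944=13.9516
k=1: b·v=10.1×1.471=14.8571; √(2b)=4.4944; u=(14.8571+(-11.9))/4.4944=0.6579, w=(14.8571−(-11.9))/4.4944=5.9534
k=2: b·v=10.1×(-3.448)=-34.8248; √(2b)=4.4944; u=(-34.8248+10.578)/4.4944=-5.3948, w=(-34.8248−10.578)/4.4944=-10.1020
k=3: b·v=10.1×3.059=30.8959; √(2b)=4.4944; u=(30.8959+(-18.061))/4.4944=2.8557, w=(30.8959−(-18.061))/4.4944=10.8928

0: u=-0.7559 w=13.9516
1: u=0.6579 w=5.9534
2: u=-5.3948 w=-10.1020
3: u=2.8557 w=10.8928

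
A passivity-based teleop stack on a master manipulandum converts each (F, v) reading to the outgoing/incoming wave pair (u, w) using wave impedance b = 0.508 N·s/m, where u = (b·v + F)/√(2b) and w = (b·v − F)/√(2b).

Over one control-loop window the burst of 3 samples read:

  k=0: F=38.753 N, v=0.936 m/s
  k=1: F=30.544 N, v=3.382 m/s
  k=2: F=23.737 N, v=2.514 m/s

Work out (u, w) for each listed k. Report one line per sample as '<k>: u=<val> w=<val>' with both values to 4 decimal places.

k=0: b·v=0.508×0.936=0.4755; √(2b)=1.0080; u=(0.4755+38.753)/1.0080=38.9184, w=(0.4755−38.753)/1.0080=-37.9749
k=1: b·v=0.508×3.382=1.7181; √(2b)=1.0080; u=(1.7181+30.544)/1.0080=32.0070, w=(1.7181−30.544)/1.0080=-28.5981
k=2: b·v=0.508×2.514=1.2771; √(2b)=1.0080; u=(1.2771+23.737)/1.0080=24.8164, w=(1.2771−23.737)/1.0080=-22.2823

0: u=38.9184 w=-37.9749
1: u=32.0070 w=-28.5981
2: u=24.8164 w=-22.2823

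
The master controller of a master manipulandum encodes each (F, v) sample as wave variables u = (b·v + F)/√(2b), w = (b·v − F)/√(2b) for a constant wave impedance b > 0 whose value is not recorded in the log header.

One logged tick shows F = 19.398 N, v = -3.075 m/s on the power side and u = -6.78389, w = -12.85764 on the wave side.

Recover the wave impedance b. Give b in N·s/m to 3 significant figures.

u + w = -19.6415;  u + w = √(2b)·v, so √(2b) = -19.6415/(-3.075) = 6.3875.
b = (√(2b))²/2 = 40.8000/2 = 20.4000.
(Check via u − w = 2F/√(2b): u − w = 6.0737, 2F/√(2b) = 6.0737.)

b = 20.4 N·s/m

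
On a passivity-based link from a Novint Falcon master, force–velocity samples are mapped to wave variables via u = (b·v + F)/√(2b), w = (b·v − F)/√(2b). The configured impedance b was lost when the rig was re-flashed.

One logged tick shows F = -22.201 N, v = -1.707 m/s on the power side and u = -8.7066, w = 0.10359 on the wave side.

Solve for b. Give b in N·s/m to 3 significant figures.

u + w = -8.60301;  u + w = √(2b)·v, so √(2b) = -8.60301/(-1.707) = 5.03984.
b = (√(2b))²/2 = 25.40001/2 = 12.70000.
(Check via u − w = 2F/√(2b): u − w = -8.81019, 2F/√(2b) = -8.81020.)

b = 12.7 N·s/m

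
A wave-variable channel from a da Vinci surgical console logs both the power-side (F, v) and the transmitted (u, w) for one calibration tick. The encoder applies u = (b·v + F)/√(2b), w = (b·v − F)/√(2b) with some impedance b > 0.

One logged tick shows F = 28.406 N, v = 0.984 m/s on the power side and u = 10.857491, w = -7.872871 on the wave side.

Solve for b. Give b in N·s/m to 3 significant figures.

b = 4.6 N·s/m

u + w = 2.984620;  u + w = √(2b)·v, so √(2b) = 2.984620/0.984 = 3.033150.
b = (√(2b))²/2 = 9.200001/2 = 4.600001.
(Check via u − w = 2F/√(2b): u − w = 18.730362, 2F/√(2b) = 18.730360.)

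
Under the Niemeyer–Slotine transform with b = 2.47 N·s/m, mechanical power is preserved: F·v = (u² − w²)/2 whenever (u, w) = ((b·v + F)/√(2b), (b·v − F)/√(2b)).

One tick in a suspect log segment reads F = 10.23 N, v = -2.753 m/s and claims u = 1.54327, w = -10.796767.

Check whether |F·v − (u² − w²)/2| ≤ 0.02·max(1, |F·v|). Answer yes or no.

no

F·v = 10.23×(-2.753) = -28.163190 W.
(u² − w²)/2 = (2.381682 − 116.570178)/2 = -57.094248 W.
|Δ| = 28.931058;  2% of max(1, |F·v|) = 0.563264.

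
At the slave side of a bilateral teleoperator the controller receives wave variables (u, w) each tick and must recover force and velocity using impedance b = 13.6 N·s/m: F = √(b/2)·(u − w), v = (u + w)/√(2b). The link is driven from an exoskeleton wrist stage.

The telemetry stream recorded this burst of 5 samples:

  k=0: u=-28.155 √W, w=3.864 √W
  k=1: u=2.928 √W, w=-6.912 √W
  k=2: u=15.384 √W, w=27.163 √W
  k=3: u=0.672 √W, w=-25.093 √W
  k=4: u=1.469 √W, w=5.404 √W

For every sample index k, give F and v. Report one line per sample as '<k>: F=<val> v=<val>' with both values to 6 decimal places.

0: F=-83.495337 v=-4.657587
1: F=25.659581 v=-0.763897
2: F=-30.715874 v=8.158015
3: F=67.186900 v=-4.682513
4: F=-10.261225 v=1.317838

k=0: u−w=-32.019000, u+w=-24.291000; √(b/2)=2.607681, √(2b)=5.215362; F=2.607681×(-32.019)=-83.495337, v=-24.291000/5.215362=-4.657587
k=1: u−w=9.840000, u+w=-3.984000; √(b/2)=2.607681, √(2b)=5.215362; F=2.607681×9.84=25.659581, v=-3.984000/5.215362=-0.763897
k=2: u−w=-11.779000, u+w=42.547000; √(b/2)=2.607681, √(2b)=5.215362; F=2.607681×(-11.779)=-30.715874, v=42.547000/5.215362=8.158015
k=3: u−w=25.765000, u+w=-24.421000; √(b/2)=2.607681, √(2b)=5.215362; F=2.607681×25.765=67.186900, v=-24.421000/5.215362=-4.682513
k=4: u−w=-3.935000, u+w=6.873000; √(b/2)=2.607681, √(2b)=5.215362; F=2.607681×(-3.935)=-10.261225, v=6.873000/5.215362=1.317838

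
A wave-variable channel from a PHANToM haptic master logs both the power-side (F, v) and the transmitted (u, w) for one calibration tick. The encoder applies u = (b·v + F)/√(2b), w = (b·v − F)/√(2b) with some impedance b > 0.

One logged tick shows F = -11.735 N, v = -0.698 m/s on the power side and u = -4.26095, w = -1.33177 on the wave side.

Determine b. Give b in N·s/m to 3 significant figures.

b = 32.1 N·s/m

u + w = -5.5927;  u + w = √(2b)·v, so √(2b) = -5.5927/(-0.698) = 8.0125.
b = (√(2b))²/2 = 64.2000/2 = 32.1000.
(Check via u − w = 2F/√(2b): u − w = -2.9292, 2F/√(2b) = -2.9292.)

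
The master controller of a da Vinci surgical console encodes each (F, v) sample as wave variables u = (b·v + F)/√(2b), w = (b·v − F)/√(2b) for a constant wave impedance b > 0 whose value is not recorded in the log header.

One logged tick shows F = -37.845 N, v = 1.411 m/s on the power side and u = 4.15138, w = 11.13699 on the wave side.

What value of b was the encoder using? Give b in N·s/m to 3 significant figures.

u + w = 15.2884;  u + w = √(2b)·v, so √(2b) = 15.2884/1.411 = 10.8351.
b = (√(2b))²/2 = 117.4001/2 = 58.7000.
(Check via u − w = 2F/√(2b): u − w = -6.9856, 2F/√(2b) = -6.9856.)

b = 58.7 N·s/m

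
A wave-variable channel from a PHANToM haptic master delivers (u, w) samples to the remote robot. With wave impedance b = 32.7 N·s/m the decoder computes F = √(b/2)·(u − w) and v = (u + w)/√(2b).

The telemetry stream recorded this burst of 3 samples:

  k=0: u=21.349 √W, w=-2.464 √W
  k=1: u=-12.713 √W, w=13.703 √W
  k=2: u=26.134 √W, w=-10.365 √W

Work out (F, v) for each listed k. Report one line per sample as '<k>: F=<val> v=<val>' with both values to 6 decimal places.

0: F=96.288183 v=2.335222
1: F=-106.813448 v=0.122418
2: F=147.584193 v=1.949913

k=0: u−w=23.813000, u+w=18.885000; √(b/2)=4.043513, √(2b)=8.087027; F=4.043513×23.813=96.288183, v=18.885000/8.087027=2.335222
k=1: u−w=-26.416000, u+w=0.990000; √(b/2)=4.043513, √(2b)=8.087027; F=4.043513×(-26.416)=-106.813448, v=0.990000/8.087027=0.122418
k=2: u−w=36.499000, u+w=15.769000; √(b/2)=4.043513, √(2b)=8.087027; F=4.043513×36.499=147.584193, v=15.769000/8.087027=1.949913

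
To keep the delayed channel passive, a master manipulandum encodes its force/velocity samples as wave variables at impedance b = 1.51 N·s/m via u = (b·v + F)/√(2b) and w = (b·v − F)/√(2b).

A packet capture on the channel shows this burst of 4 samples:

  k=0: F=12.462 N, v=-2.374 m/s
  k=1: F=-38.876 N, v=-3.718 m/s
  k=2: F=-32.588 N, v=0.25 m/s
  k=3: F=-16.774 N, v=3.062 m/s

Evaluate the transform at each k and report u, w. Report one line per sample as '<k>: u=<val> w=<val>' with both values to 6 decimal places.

k=0: b·v=1.51×(-2.374)=-3.584740; √(2b)=1.737815; u=(-3.584740+12.462)/1.737815=5.108289, w=(-3.584740−12.462)/1.737815=-9.233861
k=1: b·v=1.51×(-3.718)=-5.614180; √(2b)=1.737815; u=(-5.614180+(-38.876))/1.737815=-25.601222, w=(-5.614180−(-38.876))/1.737815=19.140027
k=2: b·v=1.51×0.25=0.377500; √(2b)=1.737815; u=(0.377500+(-32.588))/1.737815=-18.535060, w=(0.377500−(-32.588))/1.737815=18.969514
k=3: b·v=1.51×3.062=4.623620; √(2b)=1.737815; u=(4.623620+(-16.774))/1.737815=-6.991758, w=(4.623620−(-16.774))/1.737815=12.312947

0: u=5.108289 w=-9.233861
1: u=-25.601222 w=19.140027
2: u=-18.535060 w=18.969514
3: u=-6.991758 w=12.312947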